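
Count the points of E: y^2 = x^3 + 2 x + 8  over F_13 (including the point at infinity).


For each x in F_13, count y with y^2 = x^3 + 2 x + 8 mod 13:
  x = 5: RHS = 0, y in [0]  -> 1 point(s)
  x = 7: RHS = 1, y in [1, 12]  -> 2 point(s)
  x = 8: RHS = 3, y in [4, 9]  -> 2 point(s)
  x = 9: RHS = 1, y in [1, 12]  -> 2 point(s)
  x = 10: RHS = 1, y in [1, 12]  -> 2 point(s)
  x = 11: RHS = 9, y in [3, 10]  -> 2 point(s)
Affine points: 11. Add the point at infinity: total = 12.

#E(F_13) = 12


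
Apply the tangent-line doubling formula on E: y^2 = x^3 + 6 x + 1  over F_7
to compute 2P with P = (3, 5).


Doubling: s = (3 x1^2 + a) / (2 y1)
s = (3*3^2 + 6) / (2*5) mod 7 = 4
x3 = s^2 - 2 x1 mod 7 = 4^2 - 2*3 = 3
y3 = s (x1 - x3) - y1 mod 7 = 4 * (3 - 3) - 5 = 2

2P = (3, 2)


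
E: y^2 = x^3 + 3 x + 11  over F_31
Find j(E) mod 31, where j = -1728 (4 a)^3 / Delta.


Delta = -16(4 a^3 + 27 b^2) mod 31 = 2
-1728 * (4 a)^3 = -1728 * (4*3)^3 mod 31 = 29
j = 29 * 2^(-1) mod 31 = 30

j = 30 (mod 31)


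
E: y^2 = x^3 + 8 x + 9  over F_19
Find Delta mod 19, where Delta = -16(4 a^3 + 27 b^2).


4 a^3 + 27 b^2 = 4*8^3 + 27*9^2 = 2048 + 2187 = 4235
Delta = -16 * (4235) = -67760
Delta mod 19 = 13

Delta = 13 (mod 19)


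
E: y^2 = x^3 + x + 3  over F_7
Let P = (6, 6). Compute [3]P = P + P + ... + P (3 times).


k = 3 = 11_2 (binary, LSB first: 11)
Double-and-add from P = (6, 6):
  bit 0 = 1: acc = O + (6, 6) = (6, 6)
  bit 1 = 1: acc = (6, 6) + (6, 1) = O

3P = O


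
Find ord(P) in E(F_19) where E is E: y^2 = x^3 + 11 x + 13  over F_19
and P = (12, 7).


Compute successive multiples of P until we hit O:
  1P = (12, 7)
  2P = (1, 14)
  3P = (13, 4)
  4P = (3, 4)
  5P = (2, 9)
  6P = (2, 10)
  7P = (3, 15)
  8P = (13, 15)
  ... (continuing to 11P)
  11P = O

ord(P) = 11


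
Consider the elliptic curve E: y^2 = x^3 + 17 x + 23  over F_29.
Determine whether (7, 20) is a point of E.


Check whether y^2 = x^3 + 17 x + 23 (mod 29) for (x, y) = (7, 20).
LHS: y^2 = 20^2 mod 29 = 23
RHS: x^3 + 17 x + 23 = 7^3 + 17*7 + 23 mod 29 = 21
LHS != RHS

No, not on the curve


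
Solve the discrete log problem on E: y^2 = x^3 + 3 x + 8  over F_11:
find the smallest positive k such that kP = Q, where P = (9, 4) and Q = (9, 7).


Enumerate multiples of P until we hit Q = (9, 7):
  1P = (9, 4)
  2P = (7, 8)
  3P = (10, 9)
  4P = (6, 0)
  5P = (10, 2)
  6P = (7, 3)
  7P = (9, 7)
Match found at i = 7.

k = 7


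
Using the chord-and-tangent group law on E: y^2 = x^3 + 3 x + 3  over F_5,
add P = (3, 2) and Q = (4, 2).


P != Q, so use the chord formula.
s = (y2 - y1) / (x2 - x1) = (0) / (1) mod 5 = 0
x3 = s^2 - x1 - x2 mod 5 = 0^2 - 3 - 4 = 3
y3 = s (x1 - x3) - y1 mod 5 = 0 * (3 - 3) - 2 = 3

P + Q = (3, 3)


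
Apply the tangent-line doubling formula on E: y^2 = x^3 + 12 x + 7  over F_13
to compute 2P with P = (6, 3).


Doubling: s = (3 x1^2 + a) / (2 y1)
s = (3*6^2 + 12) / (2*3) mod 13 = 7
x3 = s^2 - 2 x1 mod 13 = 7^2 - 2*6 = 11
y3 = s (x1 - x3) - y1 mod 13 = 7 * (6 - 11) - 3 = 1

2P = (11, 1)


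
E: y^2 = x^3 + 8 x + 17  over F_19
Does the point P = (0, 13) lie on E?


Check whether y^2 = x^3 + 8 x + 17 (mod 19) for (x, y) = (0, 13).
LHS: y^2 = 13^2 mod 19 = 17
RHS: x^3 + 8 x + 17 = 0^3 + 8*0 + 17 mod 19 = 17
LHS = RHS

Yes, on the curve


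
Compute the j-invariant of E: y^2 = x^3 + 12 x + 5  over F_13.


Delta = -16(4 a^3 + 27 b^2) mod 13 = 2
-1728 * (4 a)^3 = -1728 * (4*12)^3 mod 13 = 1
j = 1 * 2^(-1) mod 13 = 7

j = 7 (mod 13)


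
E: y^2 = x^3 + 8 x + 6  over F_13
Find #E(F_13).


For each x in F_13, count y with y^2 = x^3 + 8 x + 6 mod 13:
  x = 2: RHS = 4, y in [2, 11]  -> 2 point(s)
  x = 6: RHS = 10, y in [6, 7]  -> 2 point(s)
  x = 8: RHS = 10, y in [6, 7]  -> 2 point(s)
  x = 9: RHS = 1, y in [1, 12]  -> 2 point(s)
  x = 12: RHS = 10, y in [6, 7]  -> 2 point(s)
Affine points: 10. Add the point at infinity: total = 11.

#E(F_13) = 11


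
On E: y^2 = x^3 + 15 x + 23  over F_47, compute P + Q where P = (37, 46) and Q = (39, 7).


P != Q, so use the chord formula.
s = (y2 - y1) / (x2 - x1) = (8) / (2) mod 47 = 4
x3 = s^2 - x1 - x2 mod 47 = 4^2 - 37 - 39 = 34
y3 = s (x1 - x3) - y1 mod 47 = 4 * (37 - 34) - 46 = 13

P + Q = (34, 13)


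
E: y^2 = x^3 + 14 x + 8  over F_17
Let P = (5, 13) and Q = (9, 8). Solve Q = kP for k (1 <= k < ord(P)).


Enumerate multiples of P until we hit Q = (9, 8):
  1P = (5, 13)
  2P = (3, 3)
  3P = (0, 12)
  4P = (10, 3)
  5P = (6, 6)
  6P = (4, 14)
  7P = (9, 8)
Match found at i = 7.

k = 7


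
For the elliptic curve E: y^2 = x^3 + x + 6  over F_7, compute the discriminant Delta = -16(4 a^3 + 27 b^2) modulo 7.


4 a^3 + 27 b^2 = 4*1^3 + 27*6^2 = 4 + 972 = 976
Delta = -16 * (976) = -15616
Delta mod 7 = 1

Delta = 1 (mod 7)


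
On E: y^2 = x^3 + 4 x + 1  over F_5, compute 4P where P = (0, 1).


k = 4 = 100_2 (binary, LSB first: 001)
Double-and-add from P = (0, 1):
  bit 0 = 0: acc unchanged = O
  bit 1 = 0: acc unchanged = O
  bit 2 = 1: acc = O + (3, 0) = (3, 0)

4P = (3, 0)


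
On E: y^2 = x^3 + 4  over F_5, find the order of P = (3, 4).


Compute successive multiples of P until we hit O:
  1P = (3, 4)
  2P = (0, 3)
  3P = (1, 0)
  4P = (0, 2)
  5P = (3, 1)
  6P = O

ord(P) = 6


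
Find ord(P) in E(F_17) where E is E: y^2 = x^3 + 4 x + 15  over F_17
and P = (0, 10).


Compute successive multiples of P until we hit O:
  1P = (0, 10)
  2P = (15, 4)
  3P = (11, 8)
  4P = (8, 10)
  5P = (9, 7)
  6P = (10, 16)
  7P = (6, 0)
  8P = (10, 1)
  ... (continuing to 14P)
  14P = O

ord(P) = 14


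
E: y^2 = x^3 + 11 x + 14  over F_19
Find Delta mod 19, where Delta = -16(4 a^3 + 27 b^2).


4 a^3 + 27 b^2 = 4*11^3 + 27*14^2 = 5324 + 5292 = 10616
Delta = -16 * (10616) = -169856
Delta mod 19 = 4

Delta = 4 (mod 19)


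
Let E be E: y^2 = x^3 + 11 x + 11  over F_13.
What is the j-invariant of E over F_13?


Delta = -16(4 a^3 + 27 b^2) mod 13 = 6
-1728 * (4 a)^3 = -1728 * (4*11)^3 mod 13 = 8
j = 8 * 6^(-1) mod 13 = 10

j = 10 (mod 13)


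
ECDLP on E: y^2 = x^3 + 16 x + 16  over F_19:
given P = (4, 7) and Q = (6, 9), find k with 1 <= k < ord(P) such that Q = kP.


Enumerate multiples of P until we hit Q = (6, 9):
  1P = (4, 7)
  2P = (16, 6)
  3P = (6, 9)
Match found at i = 3.

k = 3


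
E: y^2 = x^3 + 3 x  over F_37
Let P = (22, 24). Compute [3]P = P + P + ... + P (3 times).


k = 3 = 11_2 (binary, LSB first: 11)
Double-and-add from P = (22, 24):
  bit 0 = 1: acc = O + (22, 24) = (22, 24)
  bit 1 = 1: acc = (22, 24) + (0, 0) = (22, 13)

3P = (22, 13)


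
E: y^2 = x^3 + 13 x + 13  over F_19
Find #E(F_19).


For each x in F_19, count y with y^2 = x^3 + 13 x + 13 mod 19:
  x = 2: RHS = 9, y in [3, 16]  -> 2 point(s)
  x = 9: RHS = 4, y in [2, 17]  -> 2 point(s)
  x = 11: RHS = 5, y in [9, 10]  -> 2 point(s)
  x = 12: RHS = 16, y in [4, 15]  -> 2 point(s)
  x = 13: RHS = 4, y in [2, 17]  -> 2 point(s)
  x = 15: RHS = 11, y in [7, 12]  -> 2 point(s)
  x = 16: RHS = 4, y in [2, 17]  -> 2 point(s)
  x = 17: RHS = 17, y in [6, 13]  -> 2 point(s)
Affine points: 16. Add the point at infinity: total = 17.

#E(F_19) = 17


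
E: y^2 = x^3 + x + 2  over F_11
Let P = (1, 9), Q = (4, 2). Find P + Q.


P != Q, so use the chord formula.
s = (y2 - y1) / (x2 - x1) = (4) / (3) mod 11 = 5
x3 = s^2 - x1 - x2 mod 11 = 5^2 - 1 - 4 = 9
y3 = s (x1 - x3) - y1 mod 11 = 5 * (1 - 9) - 9 = 6

P + Q = (9, 6)


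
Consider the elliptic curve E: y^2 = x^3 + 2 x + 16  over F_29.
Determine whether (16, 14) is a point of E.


Check whether y^2 = x^3 + 2 x + 16 (mod 29) for (x, y) = (16, 14).
LHS: y^2 = 14^2 mod 29 = 22
RHS: x^3 + 2 x + 16 = 16^3 + 2*16 + 16 mod 29 = 26
LHS != RHS

No, not on the curve


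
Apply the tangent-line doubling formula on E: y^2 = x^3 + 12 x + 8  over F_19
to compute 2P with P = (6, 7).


Doubling: s = (3 x1^2 + a) / (2 y1)
s = (3*6^2 + 12) / (2*7) mod 19 = 14
x3 = s^2 - 2 x1 mod 19 = 14^2 - 2*6 = 13
y3 = s (x1 - x3) - y1 mod 19 = 14 * (6 - 13) - 7 = 9

2P = (13, 9)


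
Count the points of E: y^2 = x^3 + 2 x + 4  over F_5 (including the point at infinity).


For each x in F_5, count y with y^2 = x^3 + 2 x + 4 mod 5:
  x = 0: RHS = 4, y in [2, 3]  -> 2 point(s)
  x = 2: RHS = 1, y in [1, 4]  -> 2 point(s)
  x = 4: RHS = 1, y in [1, 4]  -> 2 point(s)
Affine points: 6. Add the point at infinity: total = 7.

#E(F_5) = 7


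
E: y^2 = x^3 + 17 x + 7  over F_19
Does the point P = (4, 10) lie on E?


Check whether y^2 = x^3 + 17 x + 7 (mod 19) for (x, y) = (4, 10).
LHS: y^2 = 10^2 mod 19 = 5
RHS: x^3 + 17 x + 7 = 4^3 + 17*4 + 7 mod 19 = 6
LHS != RHS

No, not on the curve


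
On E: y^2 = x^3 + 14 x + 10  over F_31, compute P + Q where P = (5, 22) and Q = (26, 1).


P != Q, so use the chord formula.
s = (y2 - y1) / (x2 - x1) = (10) / (21) mod 31 = 30
x3 = s^2 - x1 - x2 mod 31 = 30^2 - 5 - 26 = 1
y3 = s (x1 - x3) - y1 mod 31 = 30 * (5 - 1) - 22 = 5

P + Q = (1, 5)


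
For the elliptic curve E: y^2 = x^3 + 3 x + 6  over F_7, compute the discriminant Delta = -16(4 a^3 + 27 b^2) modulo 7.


4 a^3 + 27 b^2 = 4*3^3 + 27*6^2 = 108 + 972 = 1080
Delta = -16 * (1080) = -17280
Delta mod 7 = 3

Delta = 3 (mod 7)


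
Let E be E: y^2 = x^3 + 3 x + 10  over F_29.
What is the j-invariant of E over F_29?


Delta = -16(4 a^3 + 27 b^2) mod 29 = 22
-1728 * (4 a)^3 = -1728 * (4*3)^3 mod 29 = 1
j = 1 * 22^(-1) mod 29 = 4

j = 4 (mod 29)


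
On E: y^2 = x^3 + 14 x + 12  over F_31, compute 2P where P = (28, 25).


Doubling: s = (3 x1^2 + a) / (2 y1)
s = (3*28^2 + 14) / (2*25) mod 31 = 25
x3 = s^2 - 2 x1 mod 31 = 25^2 - 2*28 = 11
y3 = s (x1 - x3) - y1 mod 31 = 25 * (28 - 11) - 25 = 28

2P = (11, 28)


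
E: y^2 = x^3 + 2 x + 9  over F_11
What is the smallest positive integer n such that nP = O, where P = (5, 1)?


Compute successive multiples of P until we hit O:
  1P = (5, 1)
  2P = (1, 10)
  3P = (8, 3)
  4P = (7, 5)
  5P = (3, 3)
  6P = (4, 9)
  7P = (0, 3)
  8P = (0, 8)
  ... (continuing to 15P)
  15P = O

ord(P) = 15


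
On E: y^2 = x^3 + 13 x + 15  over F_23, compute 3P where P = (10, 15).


k = 3 = 11_2 (binary, LSB first: 11)
Double-and-add from P = (10, 15):
  bit 0 = 1: acc = O + (10, 15) = (10, 15)
  bit 1 = 1: acc = (10, 15) + (7, 14) = (1, 11)

3P = (1, 11)


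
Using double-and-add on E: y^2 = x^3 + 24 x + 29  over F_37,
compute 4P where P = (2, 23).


k = 4 = 100_2 (binary, LSB first: 001)
Double-and-add from P = (2, 23):
  bit 0 = 0: acc unchanged = O
  bit 1 = 0: acc unchanged = O
  bit 2 = 1: acc = O + (24, 6) = (24, 6)

4P = (24, 6)


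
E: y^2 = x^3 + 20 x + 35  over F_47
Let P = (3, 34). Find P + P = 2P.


Doubling: s = (3 x1^2 + a) / (2 y1)
s = (3*3^2 + 20) / (2*34) mod 47 = 0
x3 = s^2 - 2 x1 mod 47 = 0^2 - 2*3 = 41
y3 = s (x1 - x3) - y1 mod 47 = 0 * (3 - 41) - 34 = 13

2P = (41, 13)


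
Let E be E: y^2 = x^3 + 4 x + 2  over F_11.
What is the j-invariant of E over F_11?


Delta = -16(4 a^3 + 27 b^2) mod 11 = 6
-1728 * (4 a)^3 = -1728 * (4*4)^3 mod 11 = 7
j = 7 * 6^(-1) mod 11 = 3

j = 3 (mod 11)


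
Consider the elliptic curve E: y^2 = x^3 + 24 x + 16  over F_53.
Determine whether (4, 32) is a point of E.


Check whether y^2 = x^3 + 24 x + 16 (mod 53) for (x, y) = (4, 32).
LHS: y^2 = 32^2 mod 53 = 17
RHS: x^3 + 24 x + 16 = 4^3 + 24*4 + 16 mod 53 = 17
LHS = RHS

Yes, on the curve


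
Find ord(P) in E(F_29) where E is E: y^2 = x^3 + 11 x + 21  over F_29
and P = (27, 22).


Compute successive multiples of P until we hit O:
  1P = (27, 22)
  2P = (3, 9)
  3P = (22, 23)
  4P = (16, 28)
  5P = (28, 26)
  6P = (19, 10)
  7P = (7, 8)
  8P = (1, 2)
  ... (continuing to 18P)
  18P = O

ord(P) = 18


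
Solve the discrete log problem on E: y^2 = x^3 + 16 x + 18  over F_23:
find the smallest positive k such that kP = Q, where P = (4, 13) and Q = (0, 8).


Enumerate multiples of P until we hit Q = (0, 8):
  1P = (4, 13)
  2P = (5, 4)
  3P = (3, 1)
  4P = (22, 1)
  5P = (0, 15)
  6P = (2, 9)
  7P = (21, 22)
  8P = (6, 13)
  9P = (13, 10)
  10P = (1, 9)
  11P = (7, 6)
  12P = (20, 9)
  13P = (12, 12)
  14P = (16, 0)
  15P = (12, 11)
  16P = (20, 14)
  17P = (7, 17)
  18P = (1, 14)
  19P = (13, 13)
  20P = (6, 10)
  21P = (21, 1)
  22P = (2, 14)
  23P = (0, 8)
Match found at i = 23.

k = 23


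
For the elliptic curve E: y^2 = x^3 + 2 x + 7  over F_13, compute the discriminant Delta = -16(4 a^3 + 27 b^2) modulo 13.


4 a^3 + 27 b^2 = 4*2^3 + 27*7^2 = 32 + 1323 = 1355
Delta = -16 * (1355) = -21680
Delta mod 13 = 4

Delta = 4 (mod 13)


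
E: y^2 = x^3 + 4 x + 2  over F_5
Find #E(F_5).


For each x in F_5, count y with y^2 = x^3 + 4 x + 2 mod 5:
  x = 3: RHS = 1, y in [1, 4]  -> 2 point(s)
Affine points: 2. Add the point at infinity: total = 3.

#E(F_5) = 3


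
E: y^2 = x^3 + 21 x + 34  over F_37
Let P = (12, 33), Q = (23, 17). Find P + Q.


P != Q, so use the chord formula.
s = (y2 - y1) / (x2 - x1) = (21) / (11) mod 37 = 12
x3 = s^2 - x1 - x2 mod 37 = 12^2 - 12 - 23 = 35
y3 = s (x1 - x3) - y1 mod 37 = 12 * (12 - 35) - 33 = 24

P + Q = (35, 24)


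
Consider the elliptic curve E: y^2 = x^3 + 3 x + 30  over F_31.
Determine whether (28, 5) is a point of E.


Check whether y^2 = x^3 + 3 x + 30 (mod 31) for (x, y) = (28, 5).
LHS: y^2 = 5^2 mod 31 = 25
RHS: x^3 + 3 x + 30 = 28^3 + 3*28 + 30 mod 31 = 25
LHS = RHS

Yes, on the curve


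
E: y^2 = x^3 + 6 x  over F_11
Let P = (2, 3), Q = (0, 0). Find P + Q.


P != Q, so use the chord formula.
s = (y2 - y1) / (x2 - x1) = (8) / (9) mod 11 = 7
x3 = s^2 - x1 - x2 mod 11 = 7^2 - 2 - 0 = 3
y3 = s (x1 - x3) - y1 mod 11 = 7 * (2 - 3) - 3 = 1

P + Q = (3, 1)


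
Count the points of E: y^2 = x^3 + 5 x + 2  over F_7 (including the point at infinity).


For each x in F_7, count y with y^2 = x^3 + 5 x + 2 mod 7:
  x = 0: RHS = 2, y in [3, 4]  -> 2 point(s)
  x = 1: RHS = 1, y in [1, 6]  -> 2 point(s)
  x = 3: RHS = 2, y in [3, 4]  -> 2 point(s)
  x = 4: RHS = 2, y in [3, 4]  -> 2 point(s)
Affine points: 8. Add the point at infinity: total = 9.

#E(F_7) = 9


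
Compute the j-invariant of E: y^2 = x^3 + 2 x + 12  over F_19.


Delta = -16(4 a^3 + 27 b^2) mod 19 = 18
-1728 * (4 a)^3 = -1728 * (4*2)^3 mod 19 = 18
j = 18 * 18^(-1) mod 19 = 1

j = 1 (mod 19)


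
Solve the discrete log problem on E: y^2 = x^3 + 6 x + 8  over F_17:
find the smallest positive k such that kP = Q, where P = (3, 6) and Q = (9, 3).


Enumerate multiples of P until we hit Q = (9, 3):
  1P = (3, 6)
  2P = (9, 3)
Match found at i = 2.

k = 2


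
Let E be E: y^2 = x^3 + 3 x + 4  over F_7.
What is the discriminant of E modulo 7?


4 a^3 + 27 b^2 = 4*3^3 + 27*4^2 = 108 + 432 = 540
Delta = -16 * (540) = -8640
Delta mod 7 = 5

Delta = 5 (mod 7)


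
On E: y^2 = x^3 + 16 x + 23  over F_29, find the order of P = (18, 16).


Compute successive multiples of P until we hit O:
  1P = (18, 16)
  2P = (16, 24)
  3P = (11, 14)
  4P = (6, 4)
  5P = (6, 25)
  6P = (11, 15)
  7P = (16, 5)
  8P = (18, 13)
  ... (continuing to 9P)
  9P = O

ord(P) = 9


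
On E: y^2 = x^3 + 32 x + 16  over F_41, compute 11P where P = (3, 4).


k = 11 = 1011_2 (binary, LSB first: 1101)
Double-and-add from P = (3, 4):
  bit 0 = 1: acc = O + (3, 4) = (3, 4)
  bit 1 = 1: acc = (3, 4) + (17, 26) = (31, 34)
  bit 2 = 0: acc unchanged = (31, 34)
  bit 3 = 1: acc = (31, 34) + (20, 28) = (13, 28)

11P = (13, 28)


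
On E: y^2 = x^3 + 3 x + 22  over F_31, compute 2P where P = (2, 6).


Doubling: s = (3 x1^2 + a) / (2 y1)
s = (3*2^2 + 3) / (2*6) mod 31 = 9
x3 = s^2 - 2 x1 mod 31 = 9^2 - 2*2 = 15
y3 = s (x1 - x3) - y1 mod 31 = 9 * (2 - 15) - 6 = 1

2P = (15, 1)


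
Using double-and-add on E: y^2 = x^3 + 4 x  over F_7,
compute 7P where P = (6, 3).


k = 7 = 111_2 (binary, LSB first: 111)
Double-and-add from P = (6, 3):
  bit 0 = 1: acc = O + (6, 3) = (6, 3)
  bit 1 = 1: acc = (6, 3) + (2, 4) = (3, 5)
  bit 2 = 1: acc = (3, 5) + (0, 0) = (6, 4)

7P = (6, 4)


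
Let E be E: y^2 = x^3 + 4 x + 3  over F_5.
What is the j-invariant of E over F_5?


Delta = -16(4 a^3 + 27 b^2) mod 5 = 1
-1728 * (4 a)^3 = -1728 * (4*4)^3 mod 5 = 2
j = 2 * 1^(-1) mod 5 = 2

j = 2 (mod 5)


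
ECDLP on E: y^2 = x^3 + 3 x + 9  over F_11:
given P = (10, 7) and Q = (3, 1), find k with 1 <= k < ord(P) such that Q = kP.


Enumerate multiples of P until we hit Q = (3, 1):
  1P = (10, 7)
  2P = (6, 1)
  3P = (0, 8)
  4P = (2, 1)
  5P = (3, 1)
Match found at i = 5.

k = 5


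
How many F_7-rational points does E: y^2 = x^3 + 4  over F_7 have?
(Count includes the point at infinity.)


For each x in F_7, count y with y^2 = x^3 + 0 x + 4 mod 7:
  x = 0: RHS = 4, y in [2, 5]  -> 2 point(s)
Affine points: 2. Add the point at infinity: total = 3.

#E(F_7) = 3


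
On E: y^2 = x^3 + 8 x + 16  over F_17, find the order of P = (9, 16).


Compute successive multiples of P until we hit O:
  1P = (9, 16)
  2P = (3, 13)
  3P = (1, 5)
  4P = (15, 14)
  5P = (12, 2)
  6P = (14, 13)
  7P = (10, 5)
  8P = (0, 4)
  ... (continuing to 19P)
  19P = O

ord(P) = 19


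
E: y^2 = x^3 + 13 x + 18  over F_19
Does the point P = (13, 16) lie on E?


Check whether y^2 = x^3 + 13 x + 18 (mod 19) for (x, y) = (13, 16).
LHS: y^2 = 16^2 mod 19 = 9
RHS: x^3 + 13 x + 18 = 13^3 + 13*13 + 18 mod 19 = 9
LHS = RHS

Yes, on the curve


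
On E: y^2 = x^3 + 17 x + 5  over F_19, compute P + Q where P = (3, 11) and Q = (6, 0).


P != Q, so use the chord formula.
s = (y2 - y1) / (x2 - x1) = (8) / (3) mod 19 = 9
x3 = s^2 - x1 - x2 mod 19 = 9^2 - 3 - 6 = 15
y3 = s (x1 - x3) - y1 mod 19 = 9 * (3 - 15) - 11 = 14

P + Q = (15, 14)


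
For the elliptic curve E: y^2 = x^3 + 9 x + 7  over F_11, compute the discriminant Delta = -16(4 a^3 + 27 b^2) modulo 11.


4 a^3 + 27 b^2 = 4*9^3 + 27*7^2 = 2916 + 1323 = 4239
Delta = -16 * (4239) = -67824
Delta mod 11 = 2

Delta = 2 (mod 11)


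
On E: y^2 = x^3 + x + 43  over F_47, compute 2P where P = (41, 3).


Doubling: s = (3 x1^2 + a) / (2 y1)
s = (3*41^2 + 1) / (2*3) mod 47 = 26
x3 = s^2 - 2 x1 mod 47 = 26^2 - 2*41 = 30
y3 = s (x1 - x3) - y1 mod 47 = 26 * (41 - 30) - 3 = 1

2P = (30, 1)


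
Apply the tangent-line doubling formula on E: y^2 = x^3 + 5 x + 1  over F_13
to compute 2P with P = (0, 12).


Doubling: s = (3 x1^2 + a) / (2 y1)
s = (3*0^2 + 5) / (2*12) mod 13 = 4
x3 = s^2 - 2 x1 mod 13 = 4^2 - 2*0 = 3
y3 = s (x1 - x3) - y1 mod 13 = 4 * (0 - 3) - 12 = 2

2P = (3, 2)


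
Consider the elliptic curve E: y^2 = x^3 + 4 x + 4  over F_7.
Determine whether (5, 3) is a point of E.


Check whether y^2 = x^3 + 4 x + 4 (mod 7) for (x, y) = (5, 3).
LHS: y^2 = 3^2 mod 7 = 2
RHS: x^3 + 4 x + 4 = 5^3 + 4*5 + 4 mod 7 = 2
LHS = RHS

Yes, on the curve


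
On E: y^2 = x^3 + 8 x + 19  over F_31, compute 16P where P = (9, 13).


k = 16 = 10000_2 (binary, LSB first: 00001)
Double-and-add from P = (9, 13):
  bit 0 = 0: acc unchanged = O
  bit 1 = 0: acc unchanged = O
  bit 2 = 0: acc unchanged = O
  bit 3 = 0: acc unchanged = O
  bit 4 = 1: acc = O + (12, 13) = (12, 13)

16P = (12, 13)


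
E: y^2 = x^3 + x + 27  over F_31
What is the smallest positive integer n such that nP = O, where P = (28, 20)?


Compute successive multiples of P until we hit O:
  1P = (28, 20)
  2P = (13, 6)
  3P = (30, 5)
  4P = (6, 1)
  5P = (16, 27)
  6P = (22, 23)
  7P = (20, 7)
  8P = (21, 3)
  ... (continuing to 19P)
  19P = O

ord(P) = 19


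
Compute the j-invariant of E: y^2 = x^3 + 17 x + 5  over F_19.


Delta = -16(4 a^3 + 27 b^2) mod 19 = 10
-1728 * (4 a)^3 = -1728 * (4*17)^3 mod 19 = 1
j = 1 * 10^(-1) mod 19 = 2

j = 2 (mod 19)


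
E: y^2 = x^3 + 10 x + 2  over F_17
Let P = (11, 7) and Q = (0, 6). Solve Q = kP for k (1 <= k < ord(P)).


Enumerate multiples of P until we hit Q = (0, 6):
  1P = (11, 7)
  2P = (14, 9)
  3P = (0, 6)
Match found at i = 3.

k = 3


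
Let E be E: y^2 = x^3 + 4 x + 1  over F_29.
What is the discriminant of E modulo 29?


4 a^3 + 27 b^2 = 4*4^3 + 27*1^2 = 256 + 27 = 283
Delta = -16 * (283) = -4528
Delta mod 29 = 25

Delta = 25 (mod 29)


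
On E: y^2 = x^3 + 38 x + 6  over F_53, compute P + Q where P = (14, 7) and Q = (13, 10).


P != Q, so use the chord formula.
s = (y2 - y1) / (x2 - x1) = (3) / (52) mod 53 = 50
x3 = s^2 - x1 - x2 mod 53 = 50^2 - 14 - 13 = 35
y3 = s (x1 - x3) - y1 mod 53 = 50 * (14 - 35) - 7 = 3

P + Q = (35, 3)


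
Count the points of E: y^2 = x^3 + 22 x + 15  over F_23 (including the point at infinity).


For each x in F_23, count y with y^2 = x^3 + 22 x + 15 mod 23:
  x = 3: RHS = 16, y in [4, 19]  -> 2 point(s)
  x = 4: RHS = 6, y in [11, 12]  -> 2 point(s)
  x = 6: RHS = 18, y in [8, 15]  -> 2 point(s)
  x = 7: RHS = 6, y in [11, 12]  -> 2 point(s)
  x = 8: RHS = 13, y in [6, 17]  -> 2 point(s)
  x = 10: RHS = 16, y in [4, 19]  -> 2 point(s)
  x = 11: RHS = 1, y in [1, 22]  -> 2 point(s)
  x = 12: RHS = 6, y in [11, 12]  -> 2 point(s)
  x = 14: RHS = 8, y in [10, 13]  -> 2 point(s)
  x = 16: RHS = 1, y in [1, 22]  -> 2 point(s)
  x = 17: RHS = 12, y in [9, 14]  -> 2 point(s)
  x = 19: RHS = 1, y in [1, 22]  -> 2 point(s)
  x = 21: RHS = 9, y in [3, 20]  -> 2 point(s)
Affine points: 26. Add the point at infinity: total = 27.

#E(F_23) = 27


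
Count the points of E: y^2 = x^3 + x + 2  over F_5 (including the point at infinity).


For each x in F_5, count y with y^2 = x^3 + 1 x + 2 mod 5:
  x = 1: RHS = 4, y in [2, 3]  -> 2 point(s)
  x = 4: RHS = 0, y in [0]  -> 1 point(s)
Affine points: 3. Add the point at infinity: total = 4.

#E(F_5) = 4


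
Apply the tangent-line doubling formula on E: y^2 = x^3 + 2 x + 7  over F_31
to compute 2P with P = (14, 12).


Doubling: s = (3 x1^2 + a) / (2 y1)
s = (3*14^2 + 2) / (2*12) mod 31 = 22
x3 = s^2 - 2 x1 mod 31 = 22^2 - 2*14 = 22
y3 = s (x1 - x3) - y1 mod 31 = 22 * (14 - 22) - 12 = 29

2P = (22, 29)


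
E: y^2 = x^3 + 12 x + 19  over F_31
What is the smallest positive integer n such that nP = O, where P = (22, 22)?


Compute successive multiples of P until we hit O:
  1P = (22, 22)
  2P = (6, 20)
  3P = (19, 21)
  4P = (28, 7)
  5P = (26, 19)
  6P = (1, 1)
  7P = (9, 22)
  8P = (0, 9)
  ... (continuing to 20P)
  20P = O

ord(P) = 20


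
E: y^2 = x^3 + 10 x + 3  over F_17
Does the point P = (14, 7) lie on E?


Check whether y^2 = x^3 + 10 x + 3 (mod 17) for (x, y) = (14, 7).
LHS: y^2 = 7^2 mod 17 = 15
RHS: x^3 + 10 x + 3 = 14^3 + 10*14 + 3 mod 17 = 14
LHS != RHS

No, not on the curve


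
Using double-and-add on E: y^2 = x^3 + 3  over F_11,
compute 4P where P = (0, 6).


k = 4 = 100_2 (binary, LSB first: 001)
Double-and-add from P = (0, 6):
  bit 0 = 0: acc unchanged = O
  bit 1 = 0: acc unchanged = O
  bit 2 = 1: acc = O + (0, 6) = (0, 6)

4P = (0, 6)


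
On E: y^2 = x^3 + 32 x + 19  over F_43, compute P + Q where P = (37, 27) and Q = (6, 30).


P != Q, so use the chord formula.
s = (y2 - y1) / (x2 - x1) = (3) / (12) mod 43 = 11
x3 = s^2 - x1 - x2 mod 43 = 11^2 - 37 - 6 = 35
y3 = s (x1 - x3) - y1 mod 43 = 11 * (37 - 35) - 27 = 38

P + Q = (35, 38)


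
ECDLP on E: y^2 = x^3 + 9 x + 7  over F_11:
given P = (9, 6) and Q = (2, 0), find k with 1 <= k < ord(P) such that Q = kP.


Enumerate multiples of P until we hit Q = (2, 0):
  1P = (9, 6)
  2P = (5, 1)
  3P = (2, 0)
Match found at i = 3.

k = 3


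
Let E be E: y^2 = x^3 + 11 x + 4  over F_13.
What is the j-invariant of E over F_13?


Delta = -16(4 a^3 + 27 b^2) mod 13 = 9
-1728 * (4 a)^3 = -1728 * (4*11)^3 mod 13 = 8
j = 8 * 9^(-1) mod 13 = 11

j = 11 (mod 13)


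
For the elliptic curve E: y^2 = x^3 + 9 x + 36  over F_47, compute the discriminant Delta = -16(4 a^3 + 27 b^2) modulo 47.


4 a^3 + 27 b^2 = 4*9^3 + 27*36^2 = 2916 + 34992 = 37908
Delta = -16 * (37908) = -606528
Delta mod 47 = 7

Delta = 7 (mod 47)


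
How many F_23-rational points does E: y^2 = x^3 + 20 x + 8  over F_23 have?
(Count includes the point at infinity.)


For each x in F_23, count y with y^2 = x^3 + 20 x + 8 mod 23:
  x = 0: RHS = 8, y in [10, 13]  -> 2 point(s)
  x = 1: RHS = 6, y in [11, 12]  -> 2 point(s)
  x = 3: RHS = 3, y in [7, 16]  -> 2 point(s)
  x = 5: RHS = 3, y in [7, 16]  -> 2 point(s)
  x = 7: RHS = 8, y in [10, 13]  -> 2 point(s)
  x = 8: RHS = 13, y in [6, 17]  -> 2 point(s)
  x = 10: RHS = 12, y in [9, 14]  -> 2 point(s)
  x = 11: RHS = 18, y in [8, 15]  -> 2 point(s)
  x = 13: RHS = 4, y in [2, 21]  -> 2 point(s)
  x = 15: RHS = 3, y in [7, 16]  -> 2 point(s)
  x = 16: RHS = 8, y in [10, 13]  -> 2 point(s)
  x = 18: RHS = 13, y in [6, 17]  -> 2 point(s)
  x = 19: RHS = 2, y in [5, 18]  -> 2 point(s)
  x = 20: RHS = 13, y in [6, 17]  -> 2 point(s)
  x = 21: RHS = 6, y in [11, 12]  -> 2 point(s)
Affine points: 30. Add the point at infinity: total = 31.

#E(F_23) = 31


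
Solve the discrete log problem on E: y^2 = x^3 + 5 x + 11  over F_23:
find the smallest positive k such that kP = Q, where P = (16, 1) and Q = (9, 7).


Enumerate multiples of P until we hit Q = (9, 7):
  1P = (16, 1)
  2P = (17, 15)
  3P = (2, 11)
  4P = (21, 19)
  5P = (10, 16)
  6P = (9, 16)
  7P = (4, 16)
  8P = (6, 21)
  9P = (5, 0)
  10P = (6, 2)
  11P = (4, 7)
  12P = (9, 7)
Match found at i = 12.

k = 12


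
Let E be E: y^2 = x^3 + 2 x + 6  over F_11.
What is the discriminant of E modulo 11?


4 a^3 + 27 b^2 = 4*2^3 + 27*6^2 = 32 + 972 = 1004
Delta = -16 * (1004) = -16064
Delta mod 11 = 7

Delta = 7 (mod 11)


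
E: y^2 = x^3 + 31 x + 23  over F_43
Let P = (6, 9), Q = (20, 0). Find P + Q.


P != Q, so use the chord formula.
s = (y2 - y1) / (x2 - x1) = (34) / (14) mod 43 = 27
x3 = s^2 - x1 - x2 mod 43 = 27^2 - 6 - 20 = 15
y3 = s (x1 - x3) - y1 mod 43 = 27 * (6 - 15) - 9 = 6

P + Q = (15, 6)


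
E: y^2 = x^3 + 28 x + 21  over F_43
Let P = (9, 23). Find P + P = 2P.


Doubling: s = (3 x1^2 + a) / (2 y1)
s = (3*9^2 + 28) / (2*23) mod 43 = 33
x3 = s^2 - 2 x1 mod 43 = 33^2 - 2*9 = 39
y3 = s (x1 - x3) - y1 mod 43 = 33 * (9 - 39) - 23 = 19

2P = (39, 19)


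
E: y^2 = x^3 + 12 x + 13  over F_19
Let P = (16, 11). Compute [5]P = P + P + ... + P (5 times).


k = 5 = 101_2 (binary, LSB first: 101)
Double-and-add from P = (16, 11):
  bit 0 = 1: acc = O + (16, 11) = (16, 11)
  bit 1 = 0: acc unchanged = (16, 11)
  bit 2 = 1: acc = (16, 11) + (3, 0) = (6, 15)

5P = (6, 15)


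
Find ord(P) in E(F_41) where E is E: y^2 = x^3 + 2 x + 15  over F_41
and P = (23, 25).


Compute successive multiples of P until we hit O:
  1P = (23, 25)
  2P = (18, 15)
  3P = (4, 13)
  4P = (37, 5)
  5P = (14, 9)
  6P = (35, 22)
  7P = (1, 31)
  8P = (33, 15)
  ... (continuing to 33P)
  33P = O

ord(P) = 33


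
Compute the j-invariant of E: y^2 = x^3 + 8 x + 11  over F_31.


Delta = -16(4 a^3 + 27 b^2) mod 31 = 24
-1728 * (4 a)^3 = -1728 * (4*8)^3 mod 31 = 8
j = 8 * 24^(-1) mod 31 = 21

j = 21 (mod 31)


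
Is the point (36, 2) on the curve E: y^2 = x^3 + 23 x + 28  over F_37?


Check whether y^2 = x^3 + 23 x + 28 (mod 37) for (x, y) = (36, 2).
LHS: y^2 = 2^2 mod 37 = 4
RHS: x^3 + 23 x + 28 = 36^3 + 23*36 + 28 mod 37 = 4
LHS = RHS

Yes, on the curve


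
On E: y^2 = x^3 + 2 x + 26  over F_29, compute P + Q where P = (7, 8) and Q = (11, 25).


P != Q, so use the chord formula.
s = (y2 - y1) / (x2 - x1) = (17) / (4) mod 29 = 26
x3 = s^2 - x1 - x2 mod 29 = 26^2 - 7 - 11 = 20
y3 = s (x1 - x3) - y1 mod 29 = 26 * (7 - 20) - 8 = 2

P + Q = (20, 2)


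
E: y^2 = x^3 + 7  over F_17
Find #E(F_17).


For each x in F_17, count y with y^2 = x^3 + 0 x + 7 mod 17:
  x = 1: RHS = 8, y in [5, 12]  -> 2 point(s)
  x = 2: RHS = 15, y in [7, 10]  -> 2 point(s)
  x = 3: RHS = 0, y in [0]  -> 1 point(s)
  x = 5: RHS = 13, y in [8, 9]  -> 2 point(s)
  x = 6: RHS = 2, y in [6, 11]  -> 2 point(s)
  x = 8: RHS = 9, y in [3, 14]  -> 2 point(s)
  x = 10: RHS = 4, y in [2, 15]  -> 2 point(s)
  x = 12: RHS = 1, y in [1, 16]  -> 2 point(s)
  x = 15: RHS = 16, y in [4, 13]  -> 2 point(s)
Affine points: 17. Add the point at infinity: total = 18.

#E(F_17) = 18


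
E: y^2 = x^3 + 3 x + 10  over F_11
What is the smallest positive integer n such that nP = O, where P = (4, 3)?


Compute successive multiples of P until we hit O:
  1P = (4, 3)
  2P = (1, 6)
  3P = (7, 0)
  4P = (1, 5)
  5P = (4, 8)
  6P = O

ord(P) = 6


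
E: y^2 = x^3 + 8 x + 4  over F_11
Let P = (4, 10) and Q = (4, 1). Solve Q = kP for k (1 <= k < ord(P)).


Enumerate multiples of P until we hit Q = (4, 1):
  1P = (4, 10)
  2P = (6, 2)
  3P = (6, 9)
  4P = (4, 1)
Match found at i = 4.

k = 4


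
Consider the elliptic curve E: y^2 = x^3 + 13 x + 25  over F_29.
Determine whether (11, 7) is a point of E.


Check whether y^2 = x^3 + 13 x + 25 (mod 29) for (x, y) = (11, 7).
LHS: y^2 = 7^2 mod 29 = 20
RHS: x^3 + 13 x + 25 = 11^3 + 13*11 + 25 mod 29 = 20
LHS = RHS

Yes, on the curve


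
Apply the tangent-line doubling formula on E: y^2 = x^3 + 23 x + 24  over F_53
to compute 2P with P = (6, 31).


Doubling: s = (3 x1^2 + a) / (2 y1)
s = (3*6^2 + 23) / (2*31) mod 53 = 44
x3 = s^2 - 2 x1 mod 53 = 44^2 - 2*6 = 16
y3 = s (x1 - x3) - y1 mod 53 = 44 * (6 - 16) - 31 = 6

2P = (16, 6)


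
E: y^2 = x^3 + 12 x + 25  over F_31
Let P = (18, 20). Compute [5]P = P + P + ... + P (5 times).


k = 5 = 101_2 (binary, LSB first: 101)
Double-and-add from P = (18, 20):
  bit 0 = 1: acc = O + (18, 20) = (18, 20)
  bit 1 = 0: acc unchanged = (18, 20)
  bit 2 = 1: acc = (18, 20) + (25, 4) = (16, 2)

5P = (16, 2)


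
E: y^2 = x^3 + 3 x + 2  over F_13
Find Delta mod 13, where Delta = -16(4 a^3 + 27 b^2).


4 a^3 + 27 b^2 = 4*3^3 + 27*2^2 = 108 + 108 = 216
Delta = -16 * (216) = -3456
Delta mod 13 = 2

Delta = 2 (mod 13)


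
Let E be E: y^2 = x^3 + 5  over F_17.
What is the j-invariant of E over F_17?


Delta = -16(4 a^3 + 27 b^2) mod 17 = 12
-1728 * (4 a)^3 = -1728 * (4*0)^3 mod 17 = 0
j = 0 * 12^(-1) mod 17 = 0

j = 0 (mod 17)


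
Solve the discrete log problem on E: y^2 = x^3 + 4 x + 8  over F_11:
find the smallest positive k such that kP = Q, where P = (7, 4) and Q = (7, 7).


Enumerate multiples of P until we hit Q = (7, 7):
  1P = (7, 4)
  2P = (9, 5)
  3P = (9, 6)
  4P = (7, 7)
Match found at i = 4.

k = 4


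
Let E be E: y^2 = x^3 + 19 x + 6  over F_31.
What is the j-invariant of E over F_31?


Delta = -16(4 a^3 + 27 b^2) mod 31 = 25
-1728 * (4 a)^3 = -1728 * (4*19)^3 mod 31 = 4
j = 4 * 25^(-1) mod 31 = 20

j = 20 (mod 31)


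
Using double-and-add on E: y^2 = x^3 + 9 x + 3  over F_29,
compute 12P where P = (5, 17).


k = 12 = 1100_2 (binary, LSB first: 0011)
Double-and-add from P = (5, 17):
  bit 0 = 0: acc unchanged = O
  bit 1 = 0: acc unchanged = O
  bit 2 = 1: acc = O + (1, 10) = (1, 10)
  bit 3 = 1: acc = (1, 10) + (3, 12) = (26, 23)

12P = (26, 23)


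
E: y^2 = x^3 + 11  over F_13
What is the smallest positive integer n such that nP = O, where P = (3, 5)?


Compute successive multiples of P until we hit O:
  1P = (3, 5)
  2P = (10, 6)
  3P = (4, 6)
  4P = (7, 4)
  5P = (12, 7)
  6P = (8, 4)
  7P = (1, 5)
  8P = (9, 8)
  ... (continuing to 19P)
  19P = O

ord(P) = 19


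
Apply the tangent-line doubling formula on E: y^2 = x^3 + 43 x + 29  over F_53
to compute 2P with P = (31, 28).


Doubling: s = (3 x1^2 + a) / (2 y1)
s = (3*31^2 + 43) / (2*28) mod 53 = 39
x3 = s^2 - 2 x1 mod 53 = 39^2 - 2*31 = 28
y3 = s (x1 - x3) - y1 mod 53 = 39 * (31 - 28) - 28 = 36

2P = (28, 36)


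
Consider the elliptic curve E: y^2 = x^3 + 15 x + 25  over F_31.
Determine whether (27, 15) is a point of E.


Check whether y^2 = x^3 + 15 x + 25 (mod 31) for (x, y) = (27, 15).
LHS: y^2 = 15^2 mod 31 = 8
RHS: x^3 + 15 x + 25 = 27^3 + 15*27 + 25 mod 31 = 25
LHS != RHS

No, not on the curve


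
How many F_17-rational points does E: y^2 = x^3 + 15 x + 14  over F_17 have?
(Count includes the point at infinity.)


For each x in F_17, count y with y^2 = x^3 + 15 x + 14 mod 17:
  x = 1: RHS = 13, y in [8, 9]  -> 2 point(s)
  x = 2: RHS = 1, y in [1, 16]  -> 2 point(s)
  x = 3: RHS = 1, y in [1, 16]  -> 2 point(s)
  x = 4: RHS = 2, y in [6, 11]  -> 2 point(s)
  x = 8: RHS = 0, y in [0]  -> 1 point(s)
  x = 10: RHS = 8, y in [5, 12]  -> 2 point(s)
  x = 12: RHS = 1, y in [1, 16]  -> 2 point(s)
  x = 13: RHS = 9, y in [3, 14]  -> 2 point(s)
  x = 16: RHS = 15, y in [7, 10]  -> 2 point(s)
Affine points: 17. Add the point at infinity: total = 18.

#E(F_17) = 18


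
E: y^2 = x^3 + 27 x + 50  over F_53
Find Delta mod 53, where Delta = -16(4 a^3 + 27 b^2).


4 a^3 + 27 b^2 = 4*27^3 + 27*50^2 = 78732 + 67500 = 146232
Delta = -16 * (146232) = -2339712
Delta mod 53 = 26

Delta = 26 (mod 53)


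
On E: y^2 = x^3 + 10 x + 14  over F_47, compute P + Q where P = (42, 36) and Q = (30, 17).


P != Q, so use the chord formula.
s = (y2 - y1) / (x2 - x1) = (28) / (35) mod 47 = 29
x3 = s^2 - x1 - x2 mod 47 = 29^2 - 42 - 30 = 17
y3 = s (x1 - x3) - y1 mod 47 = 29 * (42 - 17) - 36 = 31

P + Q = (17, 31)


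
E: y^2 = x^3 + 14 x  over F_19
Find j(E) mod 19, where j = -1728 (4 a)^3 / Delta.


Delta = -16(4 a^3 + 27 b^2) mod 19 = 1
-1728 * (4 a)^3 = -1728 * (4*14)^3 mod 19 = 18
j = 18 * 1^(-1) mod 19 = 18

j = 18 (mod 19)


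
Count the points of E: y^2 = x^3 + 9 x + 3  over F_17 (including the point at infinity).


For each x in F_17, count y with y^2 = x^3 + 9 x + 3 mod 17:
  x = 1: RHS = 13, y in [8, 9]  -> 2 point(s)
  x = 4: RHS = 1, y in [1, 16]  -> 2 point(s)
  x = 6: RHS = 1, y in [1, 16]  -> 2 point(s)
  x = 7: RHS = 1, y in [1, 16]  -> 2 point(s)
  x = 8: RHS = 9, y in [3, 14]  -> 2 point(s)
  x = 14: RHS = 0, y in [0]  -> 1 point(s)
Affine points: 11. Add the point at infinity: total = 12.

#E(F_17) = 12


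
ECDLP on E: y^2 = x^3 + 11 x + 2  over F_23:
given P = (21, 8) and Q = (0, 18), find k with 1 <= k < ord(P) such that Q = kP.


Enumerate multiples of P until we hit Q = (0, 18):
  1P = (21, 8)
  2P = (4, 15)
  3P = (0, 5)
  4P = (10, 10)
  5P = (8, 21)
  6P = (18, 12)
  7P = (19, 20)
  8P = (19, 3)
  9P = (18, 11)
  10P = (8, 2)
  11P = (10, 13)
  12P = (0, 18)
Match found at i = 12.

k = 12


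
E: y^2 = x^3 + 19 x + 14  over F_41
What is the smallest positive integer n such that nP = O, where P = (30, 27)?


Compute successive multiples of P until we hit O:
  1P = (30, 27)
  2P = (23, 21)
  3P = (13, 11)
  4P = (3, 37)
  5P = (6, 37)
  6P = (14, 21)
  7P = (17, 24)
  8P = (4, 20)
  ... (continuing to 39P)
  39P = O

ord(P) = 39


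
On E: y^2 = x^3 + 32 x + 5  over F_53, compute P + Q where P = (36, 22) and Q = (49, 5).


P != Q, so use the chord formula.
s = (y2 - y1) / (x2 - x1) = (36) / (13) mod 53 = 15
x3 = s^2 - x1 - x2 mod 53 = 15^2 - 36 - 49 = 34
y3 = s (x1 - x3) - y1 mod 53 = 15 * (36 - 34) - 22 = 8

P + Q = (34, 8)


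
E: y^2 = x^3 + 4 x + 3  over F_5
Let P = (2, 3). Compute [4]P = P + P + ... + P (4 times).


k = 4 = 100_2 (binary, LSB first: 001)
Double-and-add from P = (2, 3):
  bit 0 = 0: acc unchanged = O
  bit 1 = 0: acc unchanged = O
  bit 2 = 1: acc = O + (2, 3) = (2, 3)

4P = (2, 3)


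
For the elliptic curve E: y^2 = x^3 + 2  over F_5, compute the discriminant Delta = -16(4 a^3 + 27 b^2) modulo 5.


4 a^3 + 27 b^2 = 4*0^3 + 27*2^2 = 0 + 108 = 108
Delta = -16 * (108) = -1728
Delta mod 5 = 2

Delta = 2 (mod 5)


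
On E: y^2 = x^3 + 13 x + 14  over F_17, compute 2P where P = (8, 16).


Doubling: s = (3 x1^2 + a) / (2 y1)
s = (3*8^2 + 13) / (2*16) mod 17 = 8
x3 = s^2 - 2 x1 mod 17 = 8^2 - 2*8 = 14
y3 = s (x1 - x3) - y1 mod 17 = 8 * (8 - 14) - 16 = 4

2P = (14, 4)


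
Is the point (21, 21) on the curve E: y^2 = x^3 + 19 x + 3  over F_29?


Check whether y^2 = x^3 + 19 x + 3 (mod 29) for (x, y) = (21, 21).
LHS: y^2 = 21^2 mod 29 = 6
RHS: x^3 + 19 x + 3 = 21^3 + 19*21 + 3 mod 29 = 6
LHS = RHS

Yes, on the curve


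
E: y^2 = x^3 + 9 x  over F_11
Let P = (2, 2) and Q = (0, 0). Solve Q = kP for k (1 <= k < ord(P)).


Enumerate multiples of P until we hit Q = (0, 0):
  1P = (2, 2)
  2P = (5, 7)
  3P = (8, 10)
  4P = (4, 10)
  5P = (10, 10)
  6P = (0, 0)
Match found at i = 6.

k = 6


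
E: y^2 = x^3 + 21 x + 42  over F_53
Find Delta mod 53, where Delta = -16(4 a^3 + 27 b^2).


4 a^3 + 27 b^2 = 4*21^3 + 27*42^2 = 37044 + 47628 = 84672
Delta = -16 * (84672) = -1354752
Delta mod 53 = 34

Delta = 34 (mod 53)


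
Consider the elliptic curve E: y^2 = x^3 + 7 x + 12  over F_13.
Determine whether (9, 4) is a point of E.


Check whether y^2 = x^3 + 7 x + 12 (mod 13) for (x, y) = (9, 4).
LHS: y^2 = 4^2 mod 13 = 3
RHS: x^3 + 7 x + 12 = 9^3 + 7*9 + 12 mod 13 = 11
LHS != RHS

No, not on the curve


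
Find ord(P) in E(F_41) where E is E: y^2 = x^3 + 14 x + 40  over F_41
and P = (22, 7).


Compute successive multiples of P until we hit O:
  1P = (22, 7)
  2P = (36, 3)
  3P = (4, 23)
  4P = (33, 21)
  5P = (11, 7)
  6P = (8, 34)
  7P = (12, 3)
  8P = (17, 36)
  ... (continuing to 21P)
  21P = O

ord(P) = 21


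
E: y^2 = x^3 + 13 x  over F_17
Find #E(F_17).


For each x in F_17, count y with y^2 = x^3 + 13 x + 0 mod 17:
  x = 0: RHS = 0, y in [0]  -> 1 point(s)
  x = 2: RHS = 0, y in [0]  -> 1 point(s)
  x = 3: RHS = 15, y in [7, 10]  -> 2 point(s)
  x = 7: RHS = 9, y in [3, 14]  -> 2 point(s)
  x = 8: RHS = 4, y in [2, 15]  -> 2 point(s)
  x = 9: RHS = 13, y in [8, 9]  -> 2 point(s)
  x = 10: RHS = 8, y in [5, 12]  -> 2 point(s)
  x = 14: RHS = 2, y in [6, 11]  -> 2 point(s)
  x = 15: RHS = 0, y in [0]  -> 1 point(s)
Affine points: 15. Add the point at infinity: total = 16.

#E(F_17) = 16


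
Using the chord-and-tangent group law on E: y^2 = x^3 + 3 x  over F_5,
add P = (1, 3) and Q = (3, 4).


P != Q, so use the chord formula.
s = (y2 - y1) / (x2 - x1) = (1) / (2) mod 5 = 3
x3 = s^2 - x1 - x2 mod 5 = 3^2 - 1 - 3 = 0
y3 = s (x1 - x3) - y1 mod 5 = 3 * (1 - 0) - 3 = 0

P + Q = (0, 0)


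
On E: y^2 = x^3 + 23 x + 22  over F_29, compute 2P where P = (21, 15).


Doubling: s = (3 x1^2 + a) / (2 y1)
s = (3*21^2 + 23) / (2*15) mod 29 = 12
x3 = s^2 - 2 x1 mod 29 = 12^2 - 2*21 = 15
y3 = s (x1 - x3) - y1 mod 29 = 12 * (21 - 15) - 15 = 28

2P = (15, 28)


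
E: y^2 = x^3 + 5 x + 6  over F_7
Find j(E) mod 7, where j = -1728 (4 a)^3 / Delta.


Delta = -16(4 a^3 + 27 b^2) mod 7 = 3
-1728 * (4 a)^3 = -1728 * (4*5)^3 mod 7 = 6
j = 6 * 3^(-1) mod 7 = 2

j = 2 (mod 7)


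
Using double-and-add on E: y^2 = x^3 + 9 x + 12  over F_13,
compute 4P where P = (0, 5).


k = 4 = 100_2 (binary, LSB first: 001)
Double-and-add from P = (0, 5):
  bit 0 = 0: acc unchanged = O
  bit 1 = 0: acc unchanged = O
  bit 2 = 1: acc = O + (9, 4) = (9, 4)

4P = (9, 4)


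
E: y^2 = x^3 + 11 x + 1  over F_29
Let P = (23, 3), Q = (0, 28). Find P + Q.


P != Q, so use the chord formula.
s = (y2 - y1) / (x2 - x1) = (25) / (6) mod 29 = 9
x3 = s^2 - x1 - x2 mod 29 = 9^2 - 23 - 0 = 0
y3 = s (x1 - x3) - y1 mod 29 = 9 * (23 - 0) - 3 = 1

P + Q = (0, 1)


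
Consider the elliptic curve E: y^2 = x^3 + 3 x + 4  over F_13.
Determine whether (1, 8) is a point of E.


Check whether y^2 = x^3 + 3 x + 4 (mod 13) for (x, y) = (1, 8).
LHS: y^2 = 8^2 mod 13 = 12
RHS: x^3 + 3 x + 4 = 1^3 + 3*1 + 4 mod 13 = 8
LHS != RHS

No, not on the curve


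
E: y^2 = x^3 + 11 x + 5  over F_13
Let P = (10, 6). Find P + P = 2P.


Doubling: s = (3 x1^2 + a) / (2 y1)
s = (3*10^2 + 11) / (2*6) mod 13 = 1
x3 = s^2 - 2 x1 mod 13 = 1^2 - 2*10 = 7
y3 = s (x1 - x3) - y1 mod 13 = 1 * (10 - 7) - 6 = 10

2P = (7, 10)


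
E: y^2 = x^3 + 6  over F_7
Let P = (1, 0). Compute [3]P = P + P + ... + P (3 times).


k = 3 = 11_2 (binary, LSB first: 11)
Double-and-add from P = (1, 0):
  bit 0 = 1: acc = O + (1, 0) = (1, 0)
  bit 1 = 1: acc = (1, 0) + O = (1, 0)

3P = (1, 0)


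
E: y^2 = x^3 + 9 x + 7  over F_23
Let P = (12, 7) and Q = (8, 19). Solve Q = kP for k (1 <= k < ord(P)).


Enumerate multiples of P until we hit Q = (8, 19):
  1P = (12, 7)
  2P = (8, 4)
  3P = (5, 4)
  4P = (9, 14)
  5P = (10, 19)
  6P = (14, 5)
  7P = (21, 2)
  8P = (17, 6)
  9P = (6, 1)
  10P = (6, 22)
  11P = (17, 17)
  12P = (21, 21)
  13P = (14, 18)
  14P = (10, 4)
  15P = (9, 9)
  16P = (5, 19)
  17P = (8, 19)
Match found at i = 17.

k = 17
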